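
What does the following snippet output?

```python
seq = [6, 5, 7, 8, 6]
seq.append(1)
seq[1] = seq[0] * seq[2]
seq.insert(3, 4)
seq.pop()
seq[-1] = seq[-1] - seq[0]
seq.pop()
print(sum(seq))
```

67

append 1 → [6, 5, 7, 8, 6, 1]
seq[1] = seq[0]*seq[2] = 6*7 = 42 → [6, 42, 7, 8, 6, 1]
insert 4 at 3 → [6, 42, 7, 4, 8, 6, 1]
pop() removes 1 → [6, 42, 7, 4, 8, 6]
seq[-1] = seq[-1]-seq[0] = 6-6 = 0 → [6, 42, 7, 4, 8, 0]
pop() removes 0 → [6, 42, 7, 4, 8]
sum = 67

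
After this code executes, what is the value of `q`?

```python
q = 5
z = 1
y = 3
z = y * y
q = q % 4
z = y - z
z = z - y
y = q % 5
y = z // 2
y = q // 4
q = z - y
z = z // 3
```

-9

z = 3*3 = 9
q = 5%4 = 1
z = 3-9 = -6
z = (-6)-3 = -9
y = 1%5 = 1
y = (-9)//2 = -5
y = 1//4 = 0
q = (-9)-0 = -9
z = (-9)//3 = -3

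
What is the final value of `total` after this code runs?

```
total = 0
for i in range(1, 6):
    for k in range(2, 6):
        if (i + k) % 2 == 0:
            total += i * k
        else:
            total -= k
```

i=1,k=2: odd sum, total = 0-2 = -2
i=1,k=3: even sum, total = (-2)+3 = 1
i=1,k=4: odd sum, total = 1-4 = -3
i=1,k=5: even sum, total = (-3)+5 = 2
i=2,k=2: even sum, total = 2+4 = 6
i=2,k=3: odd sum, total = 6-3 = 3
i=2,k=4: even sum, total = 3+8 = 11
i=2,k=5: odd sum, total = 11-5 = 6
i=3,k=2: odd sum, total = 6-2 = 4
i=3,k=3: even sum, total = 4+9 = 13
i=3,k=4: odd sum, total = 13-4 = 9
i=3,k=5: even sum, total = 9+15 = 24
i=4,k=2: even sum, total = 24+8 = 32
i=4,k=3: odd sum, total = 32-3 = 29
i=4,k=4: even sum, total = 29+16 = 45
i=4,k=5: odd sum, total = 45-5 = 40
i=5,k=2: odd sum, total = 40-2 = 38
i=5,k=3: even sum, total = 38+15 = 53
i=5,k=4: odd sum, total = 53-4 = 49
i=5,k=5: even sum, total = 49+25 = 74

74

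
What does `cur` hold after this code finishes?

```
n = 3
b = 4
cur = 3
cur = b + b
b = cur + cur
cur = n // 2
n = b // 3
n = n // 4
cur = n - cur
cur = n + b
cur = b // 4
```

4

cur = 4+4 = 8
b = 8+8 = 16
cur = 3//2 = 1
n = 16//3 = 5
n = 5//4 = 1
cur = 1-1 = 0
cur = 1+16 = 17
cur = 16//4 = 4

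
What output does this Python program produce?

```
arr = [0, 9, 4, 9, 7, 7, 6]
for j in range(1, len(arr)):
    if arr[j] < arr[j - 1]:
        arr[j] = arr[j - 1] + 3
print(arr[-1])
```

j=1: 9>=0, unchanged → [0, 9, 4, 9, 7, 7, 6]
j=2: 4<9, arr[2] = 9+3 = 12 → [0, 9, 12, 9, 7, 7, 6]
j=3: 9<12, arr[3] = 12+3 = 15 → [0, 9, 12, 15, 7, 7, 6]
j=4: 7<15, arr[4] = 15+3 = 18 → [0, 9, 12, 15, 18, 7, 6]
j=5: 7<18, arr[5] = 18+3 = 21 → [0, 9, 12, 15, 18, 21, 6]
j=6: 6<21, arr[6] = 21+3 = 24 → [0, 9, 12, 15, 18, 21, 24]

24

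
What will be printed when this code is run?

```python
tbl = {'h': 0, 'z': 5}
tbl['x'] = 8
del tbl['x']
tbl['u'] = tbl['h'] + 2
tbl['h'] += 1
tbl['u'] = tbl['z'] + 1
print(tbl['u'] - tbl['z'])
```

1

tbl['x'] = 8 → {'h': 0, 'z': 5, 'x': 8}
del 'x' → {'h': 0, 'z': 5}
tbl['u'] = tbl['h']+2 = 2 → {'h': 0, 'z': 5, 'u': 2}
tbl['h'] = 0+1 = 1 → {'h': 1, 'z': 5, 'u': 2}
tbl['u'] = tbl['z']+1 = 6 → {'h': 1, 'z': 5, 'u': 6}
tbl['u']-tbl['z'] = 6-5 = 1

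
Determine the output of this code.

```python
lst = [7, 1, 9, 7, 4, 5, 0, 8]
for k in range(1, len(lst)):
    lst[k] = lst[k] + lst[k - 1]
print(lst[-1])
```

41

k=1: lst[1] = 1+7 = 8 → [7, 8, 9, 7, 4, 5, 0, 8]
k=2: lst[2] = 9+8 = 17 → [7, 8, 17, 7, 4, 5, 0, 8]
k=3: lst[3] = 7+17 = 24 → [7, 8, 17, 24, 4, 5, 0, 8]
k=4: lst[4] = 4+24 = 28 → [7, 8, 17, 24, 28, 5, 0, 8]
k=5: lst[5] = 5+28 = 33 → [7, 8, 17, 24, 28, 33, 0, 8]
k=6: lst[6] = 0+33 = 33 → [7, 8, 17, 24, 28, 33, 33, 8]
k=7: lst[7] = 8+33 = 41 → [7, 8, 17, 24, 28, 33, 33, 41]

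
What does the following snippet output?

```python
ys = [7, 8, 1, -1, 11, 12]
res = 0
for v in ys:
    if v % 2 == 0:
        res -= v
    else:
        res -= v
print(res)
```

-38

v=7: not even, res = 0-7 = -7
v=8: even, res = (-7)-8 = -15
v=1: not even, res = (-15)-1 = -16
v=-1: not even, res = (-16)-(-1) = -15
v=11: not even, res = (-15)-11 = -26
v=12: even, res = (-26)-12 = -38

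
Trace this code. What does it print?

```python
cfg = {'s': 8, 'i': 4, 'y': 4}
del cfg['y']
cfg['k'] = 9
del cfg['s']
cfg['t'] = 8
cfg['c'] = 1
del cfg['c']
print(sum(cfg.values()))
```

21

del 'y' → {'s': 8, 'i': 4}
cfg['k'] = 9 → {'s': 8, 'i': 4, 'k': 9}
del 's' → {'i': 4, 'k': 9}
cfg['t'] = 8 → {'i': 4, 'k': 9, 't': 8}
cfg['c'] = 1 → {'i': 4, 'k': 9, 't': 8, 'c': 1}
del 'c' → {'i': 4, 'k': 9, 't': 8}
sum of values = 21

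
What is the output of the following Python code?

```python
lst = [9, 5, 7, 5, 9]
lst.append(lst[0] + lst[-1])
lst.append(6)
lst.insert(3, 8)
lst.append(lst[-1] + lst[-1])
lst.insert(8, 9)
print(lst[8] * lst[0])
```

81

append lst[0]+lst[-1] = 9+9 = 18 → [9, 5, 7, 5, 9, 18]
append 6 → [9, 5, 7, 5, 9, 18, 6]
insert 8 at 3 → [9, 5, 7, 8, 5, 9, 18, 6]
append lst[-1]+lst[-1] = 6+6 = 12 → [9, 5, 7, 8, 5, 9, 18, 6, 12]
insert 9 at 8 → [9, 5, 7, 8, 5, 9, 18, 6, 9, 12]
lst[8]*lst[0] = 9*9 = 81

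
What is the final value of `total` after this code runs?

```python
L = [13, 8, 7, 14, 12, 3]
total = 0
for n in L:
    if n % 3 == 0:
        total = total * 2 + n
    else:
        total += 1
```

43

n=13: not %3==0, total = 0+1 = 1
n=8: not %3==0, total = 1+1 = 2
n=7: not %3==0, total = 2+1 = 3
n=14: not %3==0, total = 3+1 = 4
n=12: %3==0, total = 4*2+12 = 20
n=3: %3==0, total = 20*2+3 = 43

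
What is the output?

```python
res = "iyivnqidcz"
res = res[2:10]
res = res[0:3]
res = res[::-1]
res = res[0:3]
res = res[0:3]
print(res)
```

slice [2:10] → 'ivnqidcz'
slice [0:3] → 'ivn'
reverse → 'nvi'
slice [0:3] → 'nvi'
slice [0:3] → 'nvi'

nvi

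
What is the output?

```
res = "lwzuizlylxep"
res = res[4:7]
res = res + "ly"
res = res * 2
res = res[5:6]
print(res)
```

slice [4:7] → 'izl'
+ 'ly' → 'izlly'
repeat ×2 → 'izllyizlly'
slice [5:6] → 'i'

i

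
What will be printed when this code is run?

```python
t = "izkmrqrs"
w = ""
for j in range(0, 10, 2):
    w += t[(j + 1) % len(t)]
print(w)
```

zmqsz

j=0: add t[1]='z' → 'z'
j=2: add t[3]='m' → 'zm'
j=4: add t[5]='q' → 'zmq'
j=6: add t[7]='s' → 'zmqs'
j=8: add t[1]='z' → 'zmqsz'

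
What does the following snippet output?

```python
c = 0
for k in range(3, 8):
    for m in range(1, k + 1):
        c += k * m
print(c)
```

455

k=3,m=1: c = 0+3 = 3
k=3,m=2: c = 3+6 = 9
k=3,m=3: c = 9+9 = 18
k=4,m=1: c = 18+4 = 22
k=4,m=2: c = 22+8 = 30
k=4,m=3: c = 30+12 = 42
k=4,m=4: c = 42+16 = 58
k=5,m=1: c = 58+5 = 63
k=5,m=2: c = 63+10 = 73
k=5,m=3: c = 73+15 = 88
k=5,m=4: c = 88+20 = 108
k=5,m=5: c = 108+25 = 133
k=6,m=1: c = 133+6 = 139
k=6,m=2: c = 139+12 = 151
k=6,m=3: c = 151+18 = 169
k=6,m=4: c = 169+24 = 193
k=6,m=5: c = 193+30 = 223
k=6,m=6: c = 223+36 = 259
k=7,m=1: c = 259+7 = 266
k=7,m=2: c = 266+14 = 280
k=7,m=3: c = 280+21 = 301
k=7,m=4: c = 301+28 = 329
k=7,m=5: c = 329+35 = 364
k=7,m=6: c = 364+42 = 406
k=7,m=7: c = 406+49 = 455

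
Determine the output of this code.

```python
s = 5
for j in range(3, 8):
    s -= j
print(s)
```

-20

j=3: s = 5-3 = 2
j=4: s = 2-4 = -2
j=5: s = (-2)-5 = -7
j=6: s = (-7)-6 = -13
j=7: s = (-13)-7 = -20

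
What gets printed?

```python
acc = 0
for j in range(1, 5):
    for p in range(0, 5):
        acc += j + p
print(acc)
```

90

j=1,p=0: acc = 0+1 = 1
j=1,p=1: acc = 1+2 = 3
j=1,p=2: acc = 3+3 = 6
j=1,p=3: acc = 6+4 = 10
j=1,p=4: acc = 10+5 = 15
j=2,p=0: acc = 15+2 = 17
j=2,p=1: acc = 17+3 = 20
j=2,p=2: acc = 20+4 = 24
j=2,p=3: acc = 24+5 = 29
j=2,p=4: acc = 29+6 = 35
j=3,p=0: acc = 35+3 = 38
j=3,p=1: acc = 38+4 = 42
j=3,p=2: acc = 42+5 = 47
j=3,p=3: acc = 47+6 = 53
j=3,p=4: acc = 53+7 = 60
j=4,p=0: acc = 60+4 = 64
j=4,p=1: acc = 64+5 = 69
j=4,p=2: acc = 69+6 = 75
j=4,p=3: acc = 75+7 = 82
j=4,p=4: acc = 82+8 = 90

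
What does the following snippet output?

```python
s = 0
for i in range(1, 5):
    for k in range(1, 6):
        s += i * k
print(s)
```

150

i=1,k=1: s = 0+1 = 1
i=1,k=2: s = 1+2 = 3
i=1,k=3: s = 3+3 = 6
i=1,k=4: s = 6+4 = 10
i=1,k=5: s = 10+5 = 15
i=2,k=1: s = 15+2 = 17
i=2,k=2: s = 17+4 = 21
i=2,k=3: s = 21+6 = 27
i=2,k=4: s = 27+8 = 35
i=2,k=5: s = 35+10 = 45
i=3,k=1: s = 45+3 = 48
i=3,k=2: s = 48+6 = 54
i=3,k=3: s = 54+9 = 63
i=3,k=4: s = 63+12 = 75
i=3,k=5: s = 75+15 = 90
i=4,k=1: s = 90+4 = 94
i=4,k=2: s = 94+8 = 102
i=4,k=3: s = 102+12 = 114
i=4,k=4: s = 114+16 = 130
i=4,k=5: s = 130+20 = 150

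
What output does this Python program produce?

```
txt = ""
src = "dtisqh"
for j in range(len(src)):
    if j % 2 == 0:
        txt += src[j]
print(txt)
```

diq

j=0: add 'd' → 'd'
j=1: skip
j=2: add 'i' → 'di'
j=3: skip
j=4: add 'q' → 'diq'
j=5: skip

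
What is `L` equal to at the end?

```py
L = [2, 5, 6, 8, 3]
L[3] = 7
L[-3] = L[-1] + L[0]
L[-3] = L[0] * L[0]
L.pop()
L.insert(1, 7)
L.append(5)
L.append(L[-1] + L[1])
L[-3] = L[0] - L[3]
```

[2, 7, 5, 4, -2, 5, 12]

L[3] = 7 → [2, 5, 6, 7, 3]
L[-3] = L[-1]+L[0] = 3+2 = 5 → [2, 5, 5, 7, 3]
L[-3] = L[0]*L[0] = 2*2 = 4 → [2, 5, 4, 7, 3]
pop() removes 3 → [2, 5, 4, 7]
insert 7 at 1 → [2, 7, 5, 4, 7]
append 5 → [2, 7, 5, 4, 7, 5]
append L[-1]+L[1] = 5+7 = 12 → [2, 7, 5, 4, 7, 5, 12]
L[-3] = L[0]-L[3] = 2-4 = -2 → [2, 7, 5, 4, -2, 5, 12]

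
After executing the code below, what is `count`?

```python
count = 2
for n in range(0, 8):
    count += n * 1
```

n=0: count = 2+0*1 = 2
n=1: count = 2+1*1 = 3
n=2: count = 3+2*1 = 5
n=3: count = 5+3*1 = 8
n=4: count = 8+4*1 = 12
n=5: count = 12+5*1 = 17
n=6: count = 17+6*1 = 23
n=7: count = 23+7*1 = 30

30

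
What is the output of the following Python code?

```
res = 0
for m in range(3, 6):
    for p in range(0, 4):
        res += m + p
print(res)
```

66

m=3,p=0: res = 0+3 = 3
m=3,p=1: res = 3+4 = 7
m=3,p=2: res = 7+5 = 12
m=3,p=3: res = 12+6 = 18
m=4,p=0: res = 18+4 = 22
m=4,p=1: res = 22+5 = 27
m=4,p=2: res = 27+6 = 33
m=4,p=3: res = 33+7 = 40
m=5,p=0: res = 40+5 = 45
m=5,p=1: res = 45+6 = 51
m=5,p=2: res = 51+7 = 58
m=5,p=3: res = 58+8 = 66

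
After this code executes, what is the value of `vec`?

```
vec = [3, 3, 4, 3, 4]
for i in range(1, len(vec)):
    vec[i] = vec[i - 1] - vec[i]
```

[3, 0, -4, -7, -11]

i=1: vec[1] = 3-3 = 0 → [3, 0, 4, 3, 4]
i=2: vec[2] = 0-4 = -4 → [3, 0, -4, 3, 4]
i=3: vec[3] = (-4)-3 = -7 → [3, 0, -4, -7, 4]
i=4: vec[4] = (-7)-4 = -11 → [3, 0, -4, -7, -11]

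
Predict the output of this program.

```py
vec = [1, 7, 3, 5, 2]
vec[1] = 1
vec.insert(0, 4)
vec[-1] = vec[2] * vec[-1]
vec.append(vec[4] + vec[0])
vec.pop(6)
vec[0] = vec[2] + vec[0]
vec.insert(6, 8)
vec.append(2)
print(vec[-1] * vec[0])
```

vec[1] = 1 → [1, 1, 3, 5, 2]
insert 4 at 0 → [4, 1, 1, 3, 5, 2]
vec[-1] = vec[2]*vec[-1] = 1*2 = 2 → [4, 1, 1, 3, 5, 2]
append vec[4]+vec[0] = 5+4 = 9 → [4, 1, 1, 3, 5, 2, 9]
pop(6) removes 9 → [4, 1, 1, 3, 5, 2]
vec[0] = vec[2]+vec[0] = 1+4 = 5 → [5, 1, 1, 3, 5, 2]
insert 8 at 6 → [5, 1, 1, 3, 5, 2, 8]
append 2 → [5, 1, 1, 3, 5, 2, 8, 2]
vec[-1]*vec[0] = 2*5 = 10

10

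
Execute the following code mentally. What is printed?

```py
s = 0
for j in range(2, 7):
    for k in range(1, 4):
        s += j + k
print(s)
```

90

j=2,k=1: s = 0+3 = 3
j=2,k=2: s = 3+4 = 7
j=2,k=3: s = 7+5 = 12
j=3,k=1: s = 12+4 = 16
j=3,k=2: s = 16+5 = 21
j=3,k=3: s = 21+6 = 27
j=4,k=1: s = 27+5 = 32
j=4,k=2: s = 32+6 = 38
j=4,k=3: s = 38+7 = 45
j=5,k=1: s = 45+6 = 51
j=5,k=2: s = 51+7 = 58
j=5,k=3: s = 58+8 = 66
j=6,k=1: s = 66+7 = 73
j=6,k=2: s = 73+8 = 81
j=6,k=3: s = 81+9 = 90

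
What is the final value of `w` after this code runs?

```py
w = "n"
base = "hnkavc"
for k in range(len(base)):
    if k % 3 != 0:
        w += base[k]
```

'nnkvc'

k=0: skip
k=1: add 'n' → 'nn'
k=2: add 'k' → 'nnk'
k=3: skip
k=4: add 'v' → 'nnkv'
k=5: add 'c' → 'nnkvc'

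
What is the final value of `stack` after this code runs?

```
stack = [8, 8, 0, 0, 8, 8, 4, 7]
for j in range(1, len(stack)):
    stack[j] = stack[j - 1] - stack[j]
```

[8, 0, 0, 0, -8, -16, -20, -27]

j=1: stack[1] = 8-8 = 0 → [8, 0, 0, 0, 8, 8, 4, 7]
j=2: stack[2] = 0-0 = 0 → [8, 0, 0, 0, 8, 8, 4, 7]
j=3: stack[3] = 0-0 = 0 → [8, 0, 0, 0, 8, 8, 4, 7]
j=4: stack[4] = 0-8 = -8 → [8, 0, 0, 0, -8, 8, 4, 7]
j=5: stack[5] = (-8)-8 = -16 → [8, 0, 0, 0, -8, -16, 4, 7]
j=6: stack[6] = (-16)-4 = -20 → [8, 0, 0, 0, -8, -16, -20, 7]
j=7: stack[7] = (-20)-7 = -27 → [8, 0, 0, 0, -8, -16, -20, -27]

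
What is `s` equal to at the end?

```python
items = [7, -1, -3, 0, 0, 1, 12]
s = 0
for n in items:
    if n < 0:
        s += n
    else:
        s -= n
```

n=7: not <0, s = 0-7 = -7
n=-1: <0, s = (-7)+(-1) = -8
n=-3: <0, s = (-8)+(-3) = -11
n=0: not <0, s = (-11)-0 = -11
n=0: not <0, s = (-11)-0 = -11
n=1: not <0, s = (-11)-1 = -12
n=12: not <0, s = (-12)-12 = -24

-24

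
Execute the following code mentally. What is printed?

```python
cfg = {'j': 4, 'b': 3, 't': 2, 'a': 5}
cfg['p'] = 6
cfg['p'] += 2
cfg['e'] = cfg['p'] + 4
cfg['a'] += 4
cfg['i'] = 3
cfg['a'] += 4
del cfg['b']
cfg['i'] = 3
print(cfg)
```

{'j': 4, 't': 2, 'a': 13, 'p': 8, 'e': 12, 'i': 3}

cfg['p'] = 6 → {'j': 4, 'b': 3, 't': 2, 'a': 5, 'p': 6}
cfg['p'] = 6+2 = 8 → {'j': 4, 'b': 3, 't': 2, 'a': 5, 'p': 8}
cfg['e'] = cfg['p']+4 = 12 → {'j': 4, 'b': 3, 't': 2, 'a': 5, 'p': 8, 'e': 12}
cfg['a'] = 5+4 = 9 → {'j': 4, 'b': 3, 't': 2, 'a': 9, 'p': 8, 'e': 12}
cfg['i'] = 3 → {'j': 4, 'b': 3, 't': 2, 'a': 9, 'p': 8, 'e': 12, 'i': 3}
cfg['a'] = 9+4 = 13 → {'j': 4, 'b': 3, 't': 2, 'a': 13, 'p': 8, 'e': 12, 'i': 3}
del 'b' → {'j': 4, 't': 2, 'a': 13, 'p': 8, 'e': 12, 'i': 3}
cfg['i'] = 3 → {'j': 4, 't': 2, 'a': 13, 'p': 8, 'e': 12, 'i': 3}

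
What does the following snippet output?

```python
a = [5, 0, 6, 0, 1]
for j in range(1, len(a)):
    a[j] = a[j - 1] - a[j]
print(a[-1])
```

j=1: a[1] = 5-0 = 5 → [5, 5, 6, 0, 1]
j=2: a[2] = 5-6 = -1 → [5, 5, -1, 0, 1]
j=3: a[3] = (-1)-0 = -1 → [5, 5, -1, -1, 1]
j=4: a[4] = (-1)-1 = -2 → [5, 5, -1, -1, -2]

-2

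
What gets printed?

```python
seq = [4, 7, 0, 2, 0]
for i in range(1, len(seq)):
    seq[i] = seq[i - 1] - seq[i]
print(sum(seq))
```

i=1: seq[1] = 4-7 = -3 → [4, -3, 0, 2, 0]
i=2: seq[2] = (-3)-0 = -3 → [4, -3, -3, 2, 0]
i=3: seq[3] = (-3)-2 = -5 → [4, -3, -3, -5, 0]
i=4: seq[4] = (-5)-0 = -5 → [4, -3, -3, -5, -5]
sum = -12

-12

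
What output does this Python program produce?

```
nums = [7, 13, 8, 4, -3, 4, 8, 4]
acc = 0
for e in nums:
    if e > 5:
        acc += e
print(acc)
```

e=7: >5, acc = 0+7 = 7
e=13: >5, acc = 7+13 = 20
e=8: >5, acc = 20+8 = 28
e=4: not >5
e=-3: not >5
e=4: not >5
e=8: >5, acc = 28+8 = 36
e=4: not >5

36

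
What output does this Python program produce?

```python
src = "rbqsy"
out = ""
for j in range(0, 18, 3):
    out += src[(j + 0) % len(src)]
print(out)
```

j=0: add src[0]='r' → 'r'
j=3: add src[3]='s' → 'rs'
j=6: add src[1]='b' → 'rsb'
j=9: add src[4]='y' → 'rsby'
j=12: add src[2]='q' → 'rsbyq'
j=15: add src[0]='r' → 'rsbyqr'

rsbyqr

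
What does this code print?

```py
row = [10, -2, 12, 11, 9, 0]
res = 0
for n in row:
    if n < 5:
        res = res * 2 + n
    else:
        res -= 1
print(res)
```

n=10: not <5, res = 0-1 = -1
n=-2: <5, res = (-1)*2+(-2) = -4
n=12: not <5, res = (-4)-1 = -5
n=11: not <5, res = (-5)-1 = -6
n=9: not <5, res = (-6)-1 = -7
n=0: <5, res = (-7)*2+0 = -14

-14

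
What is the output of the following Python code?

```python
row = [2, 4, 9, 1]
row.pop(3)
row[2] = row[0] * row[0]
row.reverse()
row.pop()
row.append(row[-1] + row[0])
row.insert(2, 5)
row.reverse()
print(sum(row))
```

pop(3) removes 1 → [2, 4, 9]
row[2] = row[0]*row[0] = 2*2 = 4 → [2, 4, 4]
reverse → [4, 4, 2]
pop() removes 2 → [4, 4]
append row[-1]+row[0] = 4+4 = 8 → [4, 4, 8]
insert 5 at 2 → [4, 4, 5, 8]
reverse → [8, 5, 4, 4]
sum = 21

21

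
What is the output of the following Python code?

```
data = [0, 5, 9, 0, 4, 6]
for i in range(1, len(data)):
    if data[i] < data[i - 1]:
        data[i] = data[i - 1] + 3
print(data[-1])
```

18

i=1: 5>=0, unchanged → [0, 5, 9, 0, 4, 6]
i=2: 9>=5, unchanged → [0, 5, 9, 0, 4, 6]
i=3: 0<9, data[3] = 9+3 = 12 → [0, 5, 9, 12, 4, 6]
i=4: 4<12, data[4] = 12+3 = 15 → [0, 5, 9, 12, 15, 6]
i=5: 6<15, data[5] = 15+3 = 18 → [0, 5, 9, 12, 15, 18]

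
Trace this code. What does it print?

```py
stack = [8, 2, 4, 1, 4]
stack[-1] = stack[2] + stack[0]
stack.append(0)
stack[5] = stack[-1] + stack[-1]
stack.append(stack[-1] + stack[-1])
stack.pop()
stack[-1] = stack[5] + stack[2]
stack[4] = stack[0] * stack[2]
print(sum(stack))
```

stack[-1] = stack[2]+stack[0] = 4+8 = 12 → [8, 2, 4, 1, 12]
append 0 → [8, 2, 4, 1, 12, 0]
stack[5] = stack[-1]+stack[-1] = 0+0 = 0 → [8, 2, 4, 1, 12, 0]
append stack[-1]+stack[-1] = 0+0 = 0 → [8, 2, 4, 1, 12, 0, 0]
pop() removes 0 → [8, 2, 4, 1, 12, 0]
stack[-1] = stack[5]+stack[2] = 0+4 = 4 → [8, 2, 4, 1, 12, 4]
stack[4] = stack[0]*stack[2] = 8*4 = 32 → [8, 2, 4, 1, 32, 4]
sum = 51

51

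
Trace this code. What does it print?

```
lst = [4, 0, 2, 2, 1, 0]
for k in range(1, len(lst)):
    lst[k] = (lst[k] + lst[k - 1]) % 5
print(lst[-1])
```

k=1: lst[1] = (0+4)%5 = 4 → [4, 4, 2, 2, 1, 0]
k=2: lst[2] = (2+4)%5 = 1 → [4, 4, 1, 2, 1, 0]
k=3: lst[3] = (2+1)%5 = 3 → [4, 4, 1, 3, 1, 0]
k=4: lst[4] = (1+3)%5 = 4 → [4, 4, 1, 3, 4, 0]
k=5: lst[5] = (0+4)%5 = 4 → [4, 4, 1, 3, 4, 4]

4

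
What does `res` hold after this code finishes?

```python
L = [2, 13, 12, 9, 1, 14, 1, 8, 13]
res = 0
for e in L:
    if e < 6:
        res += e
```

e=2: <6, res = 0+2 = 2
e=13: not <6
e=12: not <6
e=9: not <6
e=1: <6, res = 2+1 = 3
e=14: not <6
e=1: <6, res = 3+1 = 4
e=8: not <6
e=13: not <6

4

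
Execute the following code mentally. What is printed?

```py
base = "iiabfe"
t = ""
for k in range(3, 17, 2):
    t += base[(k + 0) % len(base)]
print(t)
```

k=3: add base[3]='b' → 'b'
k=5: add base[5]='e' → 'be'
k=7: add base[1]='i' → 'bei'
k=9: add base[3]='b' → 'beib'
k=11: add base[5]='e' → 'beibe'
k=13: add base[1]='i' → 'beibei'
k=15: add base[3]='b' → 'beibeib'

beibeib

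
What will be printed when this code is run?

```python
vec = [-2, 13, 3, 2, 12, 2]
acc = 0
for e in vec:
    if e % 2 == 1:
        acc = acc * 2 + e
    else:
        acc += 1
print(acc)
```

e=-2: not odd, acc = 0+1 = 1
e=13: odd, acc = 1*2+13 = 15
e=3: odd, acc = 15*2+3 = 33
e=2: not odd, acc = 33+1 = 34
e=12: not odd, acc = 34+1 = 35
e=2: not odd, acc = 35+1 = 36

36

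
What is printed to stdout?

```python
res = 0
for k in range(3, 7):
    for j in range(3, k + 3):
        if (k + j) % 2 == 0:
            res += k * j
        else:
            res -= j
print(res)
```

k=3,j=3: even sum, res = 0+9 = 9
k=3,j=4: odd sum, res = 9-4 = 5
k=3,j=5: even sum, res = 5+15 = 20
k=4,j=3: odd sum, res = 20-3 = 17
k=4,j=4: even sum, res = 17+16 = 33
k=4,j=5: odd sum, res = 33-5 = 28
k=4,j=6: even sum, res = 28+24 = 52
k=5,j=3: even sum, res = 52+15 = 67
k=5,j=4: odd sum, res = 67-4 = 63
k=5,j=5: even sum, res = 63+25 = 88
k=5,j=6: odd sum, res = 88-6 = 82
k=5,j=7: even sum, res = 82+35 = 117
k=6,j=3: odd sum, res = 117-3 = 114
k=6,j=4: even sum, res = 114+24 = 138
k=6,j=5: odd sum, res = 138-5 = 133
k=6,j=6: even sum, res = 133+36 = 169
k=6,j=7: odd sum, res = 169-7 = 162
k=6,j=8: even sum, res = 162+48 = 210

210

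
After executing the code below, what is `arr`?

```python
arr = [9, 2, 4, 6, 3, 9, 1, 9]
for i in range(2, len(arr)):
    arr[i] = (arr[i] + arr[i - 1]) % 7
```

i=2: arr[2] = (4+2)%7 = 6 → [9, 2, 6, 6, 3, 9, 1, 9]
i=3: arr[3] = (6+6)%7 = 5 → [9, 2, 6, 5, 3, 9, 1, 9]
i=4: arr[4] = (3+5)%7 = 1 → [9, 2, 6, 5, 1, 9, 1, 9]
i=5: arr[5] = (9+1)%7 = 3 → [9, 2, 6, 5, 1, 3, 1, 9]
i=6: arr[6] = (1+3)%7 = 4 → [9, 2, 6, 5, 1, 3, 4, 9]
i=7: arr[7] = (9+4)%7 = 6 → [9, 2, 6, 5, 1, 3, 4, 6]

[9, 2, 6, 5, 1, 3, 4, 6]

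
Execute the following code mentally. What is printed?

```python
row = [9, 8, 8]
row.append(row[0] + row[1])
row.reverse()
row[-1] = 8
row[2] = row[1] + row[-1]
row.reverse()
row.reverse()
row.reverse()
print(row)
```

[8, 16, 8, 17]

append row[0]+row[1] = 9+8 = 17 → [9, 8, 8, 17]
reverse → [17, 8, 8, 9]
row[-1] = 8 → [17, 8, 8, 8]
row[2] = row[1]+row[-1] = 8+8 = 16 → [17, 8, 16, 8]
reverse → [8, 16, 8, 17]
reverse → [17, 8, 16, 8]
reverse → [8, 16, 8, 17]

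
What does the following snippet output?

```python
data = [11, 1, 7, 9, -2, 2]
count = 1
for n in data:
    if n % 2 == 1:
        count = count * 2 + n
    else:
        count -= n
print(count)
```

n=11: odd, count = 1*2+11 = 13
n=1: odd, count = 13*2+1 = 27
n=7: odd, count = 27*2+7 = 61
n=9: odd, count = 61*2+9 = 131
n=-2: not odd, count = 131-(-2) = 133
n=2: not odd, count = 133-2 = 131

131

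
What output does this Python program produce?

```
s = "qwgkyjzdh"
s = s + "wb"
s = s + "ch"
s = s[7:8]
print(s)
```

d

+ 'wb' → 'qwgkyjzdhwb'
+ 'ch' → 'qwgkyjzdhwbch'
slice [7:8] → 'd'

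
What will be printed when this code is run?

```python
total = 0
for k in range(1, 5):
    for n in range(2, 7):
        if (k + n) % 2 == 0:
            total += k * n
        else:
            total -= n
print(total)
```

64

k=1,n=2: odd sum, total = 0-2 = -2
k=1,n=3: even sum, total = (-2)+3 = 1
k=1,n=4: odd sum, total = 1-4 = -3
k=1,n=5: even sum, total = (-3)+5 = 2
k=1,n=6: odd sum, total = 2-6 = -4
k=2,n=2: even sum, total = (-4)+4 = 0
k=2,n=3: odd sum, total = 0-3 = -3
k=2,n=4: even sum, total = (-3)+8 = 5
k=2,n=5: odd sum, total = 5-5 = 0
k=2,n=6: even sum, total = 0+12 = 12
k=3,n=2: odd sum, total = 12-2 = 10
k=3,n=3: even sum, total = 10+9 = 19
k=3,n=4: odd sum, total = 19-4 = 15
k=3,n=5: even sum, total = 15+15 = 30
k=3,n=6: odd sum, total = 30-6 = 24
k=4,n=2: even sum, total = 24+8 = 32
k=4,n=3: odd sum, total = 32-3 = 29
k=4,n=4: even sum, total = 29+16 = 45
k=4,n=5: odd sum, total = 45-5 = 40
k=4,n=6: even sum, total = 40+24 = 64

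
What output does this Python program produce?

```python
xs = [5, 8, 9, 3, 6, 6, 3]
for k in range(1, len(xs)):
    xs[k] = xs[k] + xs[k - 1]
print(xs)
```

[5, 13, 22, 25, 31, 37, 40]

k=1: xs[1] = 8+5 = 13 → [5, 13, 9, 3, 6, 6, 3]
k=2: xs[2] = 9+13 = 22 → [5, 13, 22, 3, 6, 6, 3]
k=3: xs[3] = 3+22 = 25 → [5, 13, 22, 25, 6, 6, 3]
k=4: xs[4] = 6+25 = 31 → [5, 13, 22, 25, 31, 6, 3]
k=5: xs[5] = 6+31 = 37 → [5, 13, 22, 25, 31, 37, 3]
k=6: xs[6] = 3+37 = 40 → [5, 13, 22, 25, 31, 37, 40]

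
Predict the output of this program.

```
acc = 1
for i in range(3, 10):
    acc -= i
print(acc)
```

-41

i=3: acc = 1-3 = -2
i=4: acc = (-2)-4 = -6
i=5: acc = (-6)-5 = -11
i=6: acc = (-11)-6 = -17
i=7: acc = (-17)-7 = -24
i=8: acc = (-24)-8 = -32
i=9: acc = (-32)-9 = -41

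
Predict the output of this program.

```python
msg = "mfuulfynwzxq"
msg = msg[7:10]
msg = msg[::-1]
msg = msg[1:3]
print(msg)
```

wn

slice [7:10] → 'nwz'
reverse → 'zwn'
slice [1:3] → 'wn'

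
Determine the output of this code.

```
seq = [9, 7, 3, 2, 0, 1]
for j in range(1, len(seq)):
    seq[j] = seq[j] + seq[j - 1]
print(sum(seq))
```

108

j=1: seq[1] = 7+9 = 16 → [9, 16, 3, 2, 0, 1]
j=2: seq[2] = 3+16 = 19 → [9, 16, 19, 2, 0, 1]
j=3: seq[3] = 2+19 = 21 → [9, 16, 19, 21, 0, 1]
j=4: seq[4] = 0+21 = 21 → [9, 16, 19, 21, 21, 1]
j=5: seq[5] = 1+21 = 22 → [9, 16, 19, 21, 21, 22]
sum = 108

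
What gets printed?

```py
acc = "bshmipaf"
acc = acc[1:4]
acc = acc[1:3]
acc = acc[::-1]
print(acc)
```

slice [1:4] → 'shm'
slice [1:3] → 'hm'
reverse → 'mh'

mh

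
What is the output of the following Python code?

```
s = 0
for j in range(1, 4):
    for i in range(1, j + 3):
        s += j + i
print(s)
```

57

j=1,i=1: s = 0+2 = 2
j=1,i=2: s = 2+3 = 5
j=1,i=3: s = 5+4 = 9
j=2,i=1: s = 9+3 = 12
j=2,i=2: s = 12+4 = 16
j=2,i=3: s = 16+5 = 21
j=2,i=4: s = 21+6 = 27
j=3,i=1: s = 27+4 = 31
j=3,i=2: s = 31+5 = 36
j=3,i=3: s = 36+6 = 42
j=3,i=4: s = 42+7 = 49
j=3,i=5: s = 49+8 = 57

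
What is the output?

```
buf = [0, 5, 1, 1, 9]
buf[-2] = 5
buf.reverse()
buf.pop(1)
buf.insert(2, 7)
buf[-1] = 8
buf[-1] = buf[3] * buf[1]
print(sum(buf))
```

27

buf[-2] = 5 → [0, 5, 1, 5, 9]
reverse → [9, 5, 1, 5, 0]
pop(1) removes 5 → [9, 1, 5, 0]
insert 7 at 2 → [9, 1, 7, 5, 0]
buf[-1] = 8 → [9, 1, 7, 5, 8]
buf[-1] = buf[3]*buf[1] = 5*1 = 5 → [9, 1, 7, 5, 5]
sum = 27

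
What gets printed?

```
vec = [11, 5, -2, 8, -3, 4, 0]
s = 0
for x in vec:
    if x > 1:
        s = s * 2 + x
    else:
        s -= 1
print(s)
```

x=11: >1, s = 0*2+11 = 11
x=5: >1, s = 11*2+5 = 27
x=-2: not >1, s = 27-1 = 26
x=8: >1, s = 26*2+8 = 60
x=-3: not >1, s = 60-1 = 59
x=4: >1, s = 59*2+4 = 122
x=0: not >1, s = 122-1 = 121

121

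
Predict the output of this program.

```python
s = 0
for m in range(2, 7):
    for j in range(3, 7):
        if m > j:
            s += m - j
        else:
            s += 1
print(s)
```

m=2,j=3: not 2>3, s = 0+1 = 1
m=2,j=4: not 2>4, s = 1+1 = 2
m=2,j=5: not 2>5, s = 2+1 = 3
m=2,j=6: not 2>6, s = 3+1 = 4
m=3,j=3: not 3>3, s = 4+1 = 5
m=3,j=4: not 3>4, s = 5+1 = 6
m=3,j=5: not 3>5, s = 6+1 = 7
m=3,j=6: not 3>6, s = 7+1 = 8
m=4,j=3: 4>3, s = 8+1 = 9
m=4,j=4: not 4>4, s = 9+1 = 10
m=4,j=5: not 4>5, s = 10+1 = 11
m=4,j=6: not 4>6, s = 11+1 = 12
m=5,j=3: 5>3, s = 12+2 = 14
m=5,j=4: 5>4, s = 14+1 = 15
m=5,j=5: not 5>5, s = 15+1 = 16
m=5,j=6: not 5>6, s = 16+1 = 17
m=6,j=3: 6>3, s = 17+3 = 20
m=6,j=4: 6>4, s = 20+2 = 22
m=6,j=5: 6>5, s = 22+1 = 23
m=6,j=6: not 6>6, s = 23+1 = 24

24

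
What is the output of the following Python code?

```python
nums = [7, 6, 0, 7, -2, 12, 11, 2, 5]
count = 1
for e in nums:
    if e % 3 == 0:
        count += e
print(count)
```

19

e=7: not %3==0
e=6: %3==0, count = 1+6 = 7
e=0: %3==0, count = 7+0 = 7
e=7: not %3==0
e=-2: not %3==0
e=12: %3==0, count = 7+12 = 19
e=11: not %3==0
e=2: not %3==0
e=5: not %3==0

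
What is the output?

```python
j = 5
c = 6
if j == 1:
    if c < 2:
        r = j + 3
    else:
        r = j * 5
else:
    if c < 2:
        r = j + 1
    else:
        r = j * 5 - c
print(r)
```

j=5, c=6
j == 1 is False; c < 2 is False
→ r = j * 5 - c = 19

19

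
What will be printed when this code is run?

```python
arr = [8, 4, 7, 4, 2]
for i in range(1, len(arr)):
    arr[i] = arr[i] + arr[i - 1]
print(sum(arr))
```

i=1: arr[1] = 4+8 = 12 → [8, 12, 7, 4, 2]
i=2: arr[2] = 7+12 = 19 → [8, 12, 19, 4, 2]
i=3: arr[3] = 4+19 = 23 → [8, 12, 19, 23, 2]
i=4: arr[4] = 2+23 = 25 → [8, 12, 19, 23, 25]
sum = 87

87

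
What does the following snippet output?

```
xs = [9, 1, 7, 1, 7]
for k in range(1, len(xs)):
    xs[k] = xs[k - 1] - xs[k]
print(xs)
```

[9, 8, 1, 0, -7]

k=1: xs[1] = 9-1 = 8 → [9, 8, 7, 1, 7]
k=2: xs[2] = 8-7 = 1 → [9, 8, 1, 1, 7]
k=3: xs[3] = 1-1 = 0 → [9, 8, 1, 0, 7]
k=4: xs[4] = 0-7 = -7 → [9, 8, 1, 0, -7]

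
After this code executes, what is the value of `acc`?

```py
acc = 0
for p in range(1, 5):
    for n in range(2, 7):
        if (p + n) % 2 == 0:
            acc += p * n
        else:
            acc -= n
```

p=1,n=2: odd sum, acc = 0-2 = -2
p=1,n=3: even sum, acc = (-2)+3 = 1
p=1,n=4: odd sum, acc = 1-4 = -3
p=1,n=5: even sum, acc = (-3)+5 = 2
p=1,n=6: odd sum, acc = 2-6 = -4
p=2,n=2: even sum, acc = (-4)+4 = 0
p=2,n=3: odd sum, acc = 0-3 = -3
p=2,n=4: even sum, acc = (-3)+8 = 5
p=2,n=5: odd sum, acc = 5-5 = 0
p=2,n=6: even sum, acc = 0+12 = 12
p=3,n=2: odd sum, acc = 12-2 = 10
p=3,n=3: even sum, acc = 10+9 = 19
p=3,n=4: odd sum, acc = 19-4 = 15
p=3,n=5: even sum, acc = 15+15 = 30
p=3,n=6: odd sum, acc = 30-6 = 24
p=4,n=2: even sum, acc = 24+8 = 32
p=4,n=3: odd sum, acc = 32-3 = 29
p=4,n=4: even sum, acc = 29+16 = 45
p=4,n=5: odd sum, acc = 45-5 = 40
p=4,n=6: even sum, acc = 40+24 = 64

64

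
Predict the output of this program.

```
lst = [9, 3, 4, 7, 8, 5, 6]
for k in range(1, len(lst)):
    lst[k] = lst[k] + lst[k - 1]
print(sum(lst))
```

169

k=1: lst[1] = 3+9 = 12 → [9, 12, 4, 7, 8, 5, 6]
k=2: lst[2] = 4+12 = 16 → [9, 12, 16, 7, 8, 5, 6]
k=3: lst[3] = 7+16 = 23 → [9, 12, 16, 23, 8, 5, 6]
k=4: lst[4] = 8+23 = 31 → [9, 12, 16, 23, 31, 5, 6]
k=5: lst[5] = 5+31 = 36 → [9, 12, 16, 23, 31, 36, 6]
k=6: lst[6] = 6+36 = 42 → [9, 12, 16, 23, 31, 36, 42]
sum = 169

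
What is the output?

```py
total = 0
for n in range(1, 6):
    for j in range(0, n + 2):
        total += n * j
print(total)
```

210

n=1,j=0: total = 0+0 = 0
n=1,j=1: total = 0+1 = 1
n=1,j=2: total = 1+2 = 3
n=2,j=0: total = 3+0 = 3
n=2,j=1: total = 3+2 = 5
n=2,j=2: total = 5+4 = 9
n=2,j=3: total = 9+6 = 15
n=3,j=0: total = 15+0 = 15
n=3,j=1: total = 15+3 = 18
n=3,j=2: total = 18+6 = 24
n=3,j=3: total = 24+9 = 33
n=3,j=4: total = 33+12 = 45
n=4,j=0: total = 45+0 = 45
n=4,j=1: total = 45+4 = 49
n=4,j=2: total = 49+8 = 57
n=4,j=3: total = 57+12 = 69
n=4,j=4: total = 69+16 = 85
n=4,j=5: total = 85+20 = 105
n=5,j=0: total = 105+0 = 105
n=5,j=1: total = 105+5 = 110
n=5,j=2: total = 110+10 = 120
n=5,j=3: total = 120+15 = 135
n=5,j=4: total = 135+20 = 155
n=5,j=5: total = 155+25 = 180
n=5,j=6: total = 180+30 = 210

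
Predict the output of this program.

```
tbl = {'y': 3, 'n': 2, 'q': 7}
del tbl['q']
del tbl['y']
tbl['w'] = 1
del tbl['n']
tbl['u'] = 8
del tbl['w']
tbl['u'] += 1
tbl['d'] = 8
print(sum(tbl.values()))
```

del 'q' → {'y': 3, 'n': 2}
del 'y' → {'n': 2}
tbl['w'] = 1 → {'n': 2, 'w': 1}
del 'n' → {'w': 1}
tbl['u'] = 8 → {'w': 1, 'u': 8}
del 'w' → {'u': 8}
tbl['u'] = 8+1 = 9 → {'u': 9}
tbl['d'] = 8 → {'u': 9, 'd': 8}
sum of values = 17

17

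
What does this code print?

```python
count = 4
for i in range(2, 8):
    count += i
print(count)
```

31

i=2: count = 4+2 = 6
i=3: count = 6+3 = 9
i=4: count = 9+4 = 13
i=5: count = 13+5 = 18
i=6: count = 18+6 = 24
i=7: count = 24+7 = 31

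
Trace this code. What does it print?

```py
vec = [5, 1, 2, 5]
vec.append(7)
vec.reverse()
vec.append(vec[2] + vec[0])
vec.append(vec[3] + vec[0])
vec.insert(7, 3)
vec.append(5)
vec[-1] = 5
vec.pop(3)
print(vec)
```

append 7 → [5, 1, 2, 5, 7]
reverse → [7, 5, 2, 1, 5]
append vec[2]+vec[0] = 2+7 = 9 → [7, 5, 2, 1, 5, 9]
append vec[3]+vec[0] = 1+7 = 8 → [7, 5, 2, 1, 5, 9, 8]
insert 3 at 7 → [7, 5, 2, 1, 5, 9, 8, 3]
append 5 → [7, 5, 2, 1, 5, 9, 8, 3, 5]
vec[-1] = 5 → [7, 5, 2, 1, 5, 9, 8, 3, 5]
pop(3) removes 1 → [7, 5, 2, 5, 9, 8, 3, 5]

[7, 5, 2, 5, 9, 8, 3, 5]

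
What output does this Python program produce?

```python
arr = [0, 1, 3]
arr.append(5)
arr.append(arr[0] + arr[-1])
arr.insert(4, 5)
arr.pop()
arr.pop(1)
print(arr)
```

[0, 3, 5, 5]

append 5 → [0, 1, 3, 5]
append arr[0]+arr[-1] = 0+5 = 5 → [0, 1, 3, 5, 5]
insert 5 at 4 → [0, 1, 3, 5, 5, 5]
pop() removes 5 → [0, 1, 3, 5, 5]
pop(1) removes 1 → [0, 3, 5, 5]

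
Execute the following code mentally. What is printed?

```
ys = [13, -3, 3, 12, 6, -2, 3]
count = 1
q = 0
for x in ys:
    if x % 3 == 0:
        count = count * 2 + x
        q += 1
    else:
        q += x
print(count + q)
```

87

x=13: not %3==0; q=13
x=-3: %3==0, count = 1*2+(-3) = -1; q=14
x=3: %3==0, count = (-1)*2+3 = 1; q=15
x=12: %3==0, count = 1*2+12 = 14; q=16
x=6: %3==0, count = 14*2+6 = 34; q=17
x=-2: not %3==0; q=15
x=3: %3==0, count = 34*2+3 = 71; q=16
count+q = 71+16 = 87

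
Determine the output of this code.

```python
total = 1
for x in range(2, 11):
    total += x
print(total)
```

55

x=2: total = 1+2 = 3
x=3: total = 3+3 = 6
x=4: total = 6+4 = 10
x=5: total = 10+5 = 15
x=6: total = 15+6 = 21
x=7: total = 21+7 = 28
x=8: total = 28+8 = 36
x=9: total = 36+9 = 45
x=10: total = 45+10 = 55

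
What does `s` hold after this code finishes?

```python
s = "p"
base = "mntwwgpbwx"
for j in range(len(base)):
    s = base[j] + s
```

'xwbpgwwtnmp'

j=0: prepend 'm' → 'mp'
j=1: prepend 'n' → 'nmp'
j=2: prepend 't' → 'tnmp'
j=3: prepend 'w' → 'wtnmp'
j=4: prepend 'w' → 'wwtnmp'
j=5: prepend 'g' → 'gwwtnmp'
j=6: prepend 'p' → 'pgwwtnmp'
j=7: prepend 'b' → 'bpgwwtnmp'
j=8: prepend 'w' → 'wbpgwwtnmp'
j=9: prepend 'x' → 'xwbpgwwtnmp'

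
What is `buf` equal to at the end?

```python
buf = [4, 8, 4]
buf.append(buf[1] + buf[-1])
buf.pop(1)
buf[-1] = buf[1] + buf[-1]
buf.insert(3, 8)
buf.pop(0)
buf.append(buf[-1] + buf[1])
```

[4, 16, 8, 24]

append buf[1]+buf[-1] = 8+4 = 12 → [4, 8, 4, 12]
pop(1) removes 8 → [4, 4, 12]
buf[-1] = buf[1]+buf[-1] = 4+12 = 16 → [4, 4, 16]
insert 8 at 3 → [4, 4, 16, 8]
pop(0) removes 4 → [4, 16, 8]
append buf[-1]+buf[1] = 8+16 = 24 → [4, 16, 8, 24]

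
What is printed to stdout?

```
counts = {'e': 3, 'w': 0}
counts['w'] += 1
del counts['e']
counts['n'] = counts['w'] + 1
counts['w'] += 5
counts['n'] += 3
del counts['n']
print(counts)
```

{'w': 6}

counts['w'] = 0+1 = 1 → {'e': 3, 'w': 1}
del 'e' → {'w': 1}
counts['n'] = counts['w']+1 = 2 → {'w': 1, 'n': 2}
counts['w'] = 1+5 = 6 → {'w': 6, 'n': 2}
counts['n'] = 2+3 = 5 → {'w': 6, 'n': 5}
del 'n' → {'w': 6}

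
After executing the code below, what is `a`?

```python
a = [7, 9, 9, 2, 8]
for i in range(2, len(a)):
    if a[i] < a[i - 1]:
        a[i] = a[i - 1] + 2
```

[7, 9, 9, 11, 13]

i=2: 9>=9, unchanged → [7, 9, 9, 2, 8]
i=3: 2<9, a[3] = 9+2 = 11 → [7, 9, 9, 11, 8]
i=4: 8<11, a[4] = 11+2 = 13 → [7, 9, 9, 11, 13]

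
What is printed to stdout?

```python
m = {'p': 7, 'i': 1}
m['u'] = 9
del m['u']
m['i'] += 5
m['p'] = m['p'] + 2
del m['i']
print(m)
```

{'p': 9}

m['u'] = 9 → {'p': 7, 'i': 1, 'u': 9}
del 'u' → {'p': 7, 'i': 1}
m['i'] = 1+5 = 6 → {'p': 7, 'i': 6}
m['p'] = m['p']+2 = 9 → {'p': 9, 'i': 6}
del 'i' → {'p': 9}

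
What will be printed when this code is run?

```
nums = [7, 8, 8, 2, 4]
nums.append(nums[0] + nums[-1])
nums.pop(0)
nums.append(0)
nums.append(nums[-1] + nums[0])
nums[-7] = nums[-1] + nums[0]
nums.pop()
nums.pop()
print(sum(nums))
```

append nums[0]+nums[-1] = 7+4 = 11 → [7, 8, 8, 2, 4, 11]
pop(0) removes 7 → [8, 8, 2, 4, 11]
append 0 → [8, 8, 2, 4, 11, 0]
append nums[-1]+nums[0] = 0+8 = 8 → [8, 8, 2, 4, 11, 0, 8]
nums[-7] = nums[-1]+nums[0] = 8+8 = 16 → [16, 8, 2, 4, 11, 0, 8]
pop() removes 8 → [16, 8, 2, 4, 11, 0]
pop() removes 0 → [16, 8, 2, 4, 11]
sum = 41

41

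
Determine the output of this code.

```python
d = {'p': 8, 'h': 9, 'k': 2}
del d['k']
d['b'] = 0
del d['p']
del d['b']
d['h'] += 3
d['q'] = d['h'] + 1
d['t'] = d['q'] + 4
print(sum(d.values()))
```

del 'k' → {'p': 8, 'h': 9}
d['b'] = 0 → {'p': 8, 'h': 9, 'b': 0}
del 'p' → {'h': 9, 'b': 0}
del 'b' → {'h': 9}
d['h'] = 9+3 = 12 → {'h': 12}
d['q'] = d['h']+1 = 13 → {'h': 12, 'q': 13}
d['t'] = d['q']+4 = 17 → {'h': 12, 'q': 13, 't': 17}
sum of values = 42

42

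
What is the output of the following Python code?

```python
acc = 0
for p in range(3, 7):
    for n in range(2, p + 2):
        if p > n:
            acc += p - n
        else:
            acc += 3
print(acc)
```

p=3,n=2: 3>2, acc = 0+1 = 1
p=3,n=3: not 3>3, acc = 1+3 = 4
p=3,n=4: not 3>4, acc = 4+3 = 7
p=4,n=2: 4>2, acc = 7+2 = 9
p=4,n=3: 4>3, acc = 9+1 = 10
p=4,n=4: not 4>4, acc = 10+3 = 13
p=4,n=5: not 4>5, acc = 13+3 = 16
p=5,n=2: 5>2, acc = 16+3 = 19
p=5,n=3: 5>3, acc = 19+2 = 21
p=5,n=4: 5>4, acc = 21+1 = 22
p=5,n=5: not 5>5, acc = 22+3 = 25
p=5,n=6: not 5>6, acc = 25+3 = 28
p=6,n=2: 6>2, acc = 28+4 = 32
p=6,n=3: 6>3, acc = 32+3 = 35
p=6,n=4: 6>4, acc = 35+2 = 37
p=6,n=5: 6>5, acc = 37+1 = 38
p=6,n=6: not 6>6, acc = 38+3 = 41
p=6,n=7: not 6>7, acc = 41+3 = 44

44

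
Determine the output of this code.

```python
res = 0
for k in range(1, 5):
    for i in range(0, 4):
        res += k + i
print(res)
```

64

k=1,i=0: res = 0+1 = 1
k=1,i=1: res = 1+2 = 3
k=1,i=2: res = 3+3 = 6
k=1,i=3: res = 6+4 = 10
k=2,i=0: res = 10+2 = 12
k=2,i=1: res = 12+3 = 15
k=2,i=2: res = 15+4 = 19
k=2,i=3: res = 19+5 = 24
k=3,i=0: res = 24+3 = 27
k=3,i=1: res = 27+4 = 31
k=3,i=2: res = 31+5 = 36
k=3,i=3: res = 36+6 = 42
k=4,i=0: res = 42+4 = 46
k=4,i=1: res = 46+5 = 51
k=4,i=2: res = 51+6 = 57
k=4,i=3: res = 57+7 = 64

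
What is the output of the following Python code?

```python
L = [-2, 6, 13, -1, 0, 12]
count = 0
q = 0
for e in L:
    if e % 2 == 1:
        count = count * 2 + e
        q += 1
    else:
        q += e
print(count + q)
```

e=-2: not odd; q=-2
e=6: not odd; q=4
e=13: odd, count = 0*2+13 = 13; q=5
e=-1: odd, count = 13*2+(-1) = 25; q=6
e=0: not odd; q=6
e=12: not odd; q=18
count+q = 25+18 = 43

43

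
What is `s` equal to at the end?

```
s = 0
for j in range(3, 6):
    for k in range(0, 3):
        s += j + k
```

45

j=3,k=0: s = 0+3 = 3
j=3,k=1: s = 3+4 = 7
j=3,k=2: s = 7+5 = 12
j=4,k=0: s = 12+4 = 16
j=4,k=1: s = 16+5 = 21
j=4,k=2: s = 21+6 = 27
j=5,k=0: s = 27+5 = 32
j=5,k=1: s = 32+6 = 38
j=5,k=2: s = 38+7 = 45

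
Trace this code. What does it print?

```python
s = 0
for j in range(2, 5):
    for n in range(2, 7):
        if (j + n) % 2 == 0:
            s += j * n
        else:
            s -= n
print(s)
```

j=2,n=2: even sum, s = 0+4 = 4
j=2,n=3: odd sum, s = 4-3 = 1
j=2,n=4: even sum, s = 1+8 = 9
j=2,n=5: odd sum, s = 9-5 = 4
j=2,n=6: even sum, s = 4+12 = 16
j=3,n=2: odd sum, s = 16-2 = 14
j=3,n=3: even sum, s = 14+9 = 23
j=3,n=4: odd sum, s = 23-4 = 19
j=3,n=5: even sum, s = 19+15 = 34
j=3,n=6: odd sum, s = 34-6 = 28
j=4,n=2: even sum, s = 28+8 = 36
j=4,n=3: odd sum, s = 36-3 = 33
j=4,n=4: even sum, s = 33+16 = 49
j=4,n=5: odd sum, s = 49-5 = 44
j=4,n=6: even sum, s = 44+24 = 68

68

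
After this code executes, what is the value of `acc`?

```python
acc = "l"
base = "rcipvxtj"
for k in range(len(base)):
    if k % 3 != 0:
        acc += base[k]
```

'lcivxj'

k=0: skip
k=1: add 'c' → 'lc'
k=2: add 'i' → 'lci'
k=3: skip
k=4: add 'v' → 'lciv'
k=5: add 'x' → 'lcivx'
k=6: skip
k=7: add 'j' → 'lcivxj'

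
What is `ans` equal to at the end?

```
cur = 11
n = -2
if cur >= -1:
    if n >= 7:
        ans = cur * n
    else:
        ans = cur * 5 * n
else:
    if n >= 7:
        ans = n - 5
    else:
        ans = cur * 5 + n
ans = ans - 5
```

-115

cur=11, n=-2
cur >= -1 is True; n >= 7 is False
→ ans = cur * 5 * n = -110
ans = (-110)-5 = -115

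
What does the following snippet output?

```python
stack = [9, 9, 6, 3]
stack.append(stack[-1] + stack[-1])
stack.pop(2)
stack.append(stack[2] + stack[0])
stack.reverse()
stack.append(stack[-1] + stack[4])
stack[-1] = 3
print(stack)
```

[12, 6, 3, 9, 9, 3]

append stack[-1]+stack[-1] = 3+3 = 6 → [9, 9, 6, 3, 6]
pop(2) removes 6 → [9, 9, 3, 6]
append stack[2]+stack[0] = 3+9 = 12 → [9, 9, 3, 6, 12]
reverse → [12, 6, 3, 9, 9]
append stack[-1]+stack[4] = 9+9 = 18 → [12, 6, 3, 9, 9, 18]
stack[-1] = 3 → [12, 6, 3, 9, 9, 3]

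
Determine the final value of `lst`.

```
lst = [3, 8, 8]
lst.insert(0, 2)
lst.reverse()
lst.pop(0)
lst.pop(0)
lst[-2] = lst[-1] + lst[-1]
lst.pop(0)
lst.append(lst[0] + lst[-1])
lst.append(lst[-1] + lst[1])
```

[2, 4, 8]

insert 2 at 0 → [2, 3, 8, 8]
reverse → [8, 8, 3, 2]
pop(0) removes 8 → [8, 3, 2]
pop(0) removes 8 → [3, 2]
lst[-2] = lst[-1]+lst[-1] = 2+2 = 4 → [4, 2]
pop(0) removes 4 → [2]
append lst[0]+lst[-1] = 2+2 = 4 → [2, 4]
append lst[-1]+lst[1] = 4+4 = 8 → [2, 4, 8]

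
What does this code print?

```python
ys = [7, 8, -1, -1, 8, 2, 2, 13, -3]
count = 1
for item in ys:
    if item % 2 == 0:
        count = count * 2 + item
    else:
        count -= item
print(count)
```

item=7: not even, count = 1-7 = -6
item=8: even, count = (-6)*2+8 = -4
item=-1: not even, count = (-4)-(-1) = -3
item=-1: not even, count = (-3)-(-1) = -2
item=8: even, count = (-2)*2+8 = 4
item=2: even, count = 4*2+2 = 10
item=2: even, count = 10*2+2 = 22
item=13: not even, count = 22-13 = 9
item=-3: not even, count = 9-(-3) = 12

12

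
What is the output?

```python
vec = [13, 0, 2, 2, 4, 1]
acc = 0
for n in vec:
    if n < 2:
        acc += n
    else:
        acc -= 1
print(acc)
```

-3

n=13: not <2, acc = 0-1 = -1
n=0: <2, acc = (-1)+0 = -1
n=2: not <2, acc = (-1)-1 = -2
n=2: not <2, acc = (-2)-1 = -3
n=4: not <2, acc = (-3)-1 = -4
n=1: <2, acc = (-4)+1 = -3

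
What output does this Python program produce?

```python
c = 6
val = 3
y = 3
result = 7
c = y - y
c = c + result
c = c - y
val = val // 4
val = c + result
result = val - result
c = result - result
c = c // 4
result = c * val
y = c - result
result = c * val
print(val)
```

11

c = 3-3 = 0
c = 0+7 = 7
c = 7-3 = 4
val = 3//4 = 0
val = 4+7 = 11
result = 11-7 = 4
c = 4-4 = 0
c = 0//4 = 0
result = 0*11 = 0
y = 0-0 = 0
result = 0*11 = 0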